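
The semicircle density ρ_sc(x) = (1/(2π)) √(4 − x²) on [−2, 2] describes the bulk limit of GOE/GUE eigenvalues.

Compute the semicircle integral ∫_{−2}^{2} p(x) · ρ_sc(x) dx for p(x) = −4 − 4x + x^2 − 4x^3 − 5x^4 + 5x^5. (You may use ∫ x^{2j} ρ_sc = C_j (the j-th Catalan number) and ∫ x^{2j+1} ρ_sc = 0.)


Write p(x) = Σ a_i x^i, split into monomials and integrate each against ρ_sc separately.
Using ∫ x^{2j} ρ_sc = C_j = (1/(j+1)) C(2j, j) (Catalan numbers) and ∫ x^{2j+1} ρ_sc = 0 (odd monomials vanish by symmetry):
  i = 0 (even): a_0 · C_{0} = -4 · 1 = -4
  i = 1 (odd): ∫ x^1 ρ_sc = 0 (vanishes)
  i = 2 (even): a_2 · C_{1} = 1 · 1 = 1
  i = 3 (odd): ∫ x^3 ρ_sc = 0 (vanishes)
  i = 4 (even): a_4 · C_{2} = -5 · 2 = -10
  i = 5 (odd): ∫ x^5 ρ_sc = 0 (vanishes)

Summing the contributions: ∫_{−2}^{2} p(x) ρ_sc(x) dx = (-4) + 1 + (-10) = -13.


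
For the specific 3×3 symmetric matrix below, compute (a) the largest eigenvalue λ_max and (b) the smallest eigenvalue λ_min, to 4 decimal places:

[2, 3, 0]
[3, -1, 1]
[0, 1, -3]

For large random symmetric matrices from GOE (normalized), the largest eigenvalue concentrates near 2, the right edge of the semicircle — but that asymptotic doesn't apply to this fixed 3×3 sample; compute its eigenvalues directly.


Since M is real symmetric, all three eigenvalues are real; they are the roots of det(λI − M) = λ³ − (tr M) λ² + s λ − det M, where s is the sum of the principal 2×2 minors.
tr M = 2 + (-1) + (-3) = -2.
s = (2·(-1) − 3²) + (2·(-3) − 0²) + ((-1)·(-3) − 1²) = -11 + (-6) + 2 = -15.
det M (expand along row 1) = 2·2 − 3·(-9) + 0·3 = 31.
Characteristic polynomial: λ³ + 2λ² − 15λ − 31 = 0.
Substitute λ = y + (tr M)/3 = y − 0.666667 to remove the quadratic term: y³ + p·y + q = 0 with p = s − (tr M)²/3 = -16.333333 and q = −2(tr M)³/27 + (tr M)·s/3 − det M = -20.407407.
Three real roots ⇒ use the trigonometric (Viète) form: r = 2√(−p/3) = 4.666667, φ = arccos(3q/(p·r)) = arccos(0.803207) = 0.638137 rad.
y_k = r·cos(φ/3 − 2πk/3) for k = 0, 1, 2 gives y = 4.561489, -1.427546, -3.133943.
λ_k = y_k − 0.666667 gives λ = 3.8948, -2.0942, -3.8006 (check: the sum is -2.0000 = tr M).

Hence λ_max = 3.8948 and λ_min = -3.8006.


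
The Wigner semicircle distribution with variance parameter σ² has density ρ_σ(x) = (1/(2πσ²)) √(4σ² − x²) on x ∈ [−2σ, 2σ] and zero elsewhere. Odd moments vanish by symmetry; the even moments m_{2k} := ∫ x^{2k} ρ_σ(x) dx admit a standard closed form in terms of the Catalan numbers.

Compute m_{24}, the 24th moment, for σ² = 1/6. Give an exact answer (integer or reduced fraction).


By the scaled semicircle moment identity, m_{2k} = σ^{2k} · C_k with k = 12.
C_12 = (1/(k+1)) · C(2k, k) = (1/13) · C(24, 12) = (1/13) · 2704156 = 208012.
σ^{2k} = (σ²)^k = (1/6)^12 = 1/2176782336.

Therefore m_{24} = σ^{24} · C_12 = (1/2176782336) · 208012 = 52003/544195584.


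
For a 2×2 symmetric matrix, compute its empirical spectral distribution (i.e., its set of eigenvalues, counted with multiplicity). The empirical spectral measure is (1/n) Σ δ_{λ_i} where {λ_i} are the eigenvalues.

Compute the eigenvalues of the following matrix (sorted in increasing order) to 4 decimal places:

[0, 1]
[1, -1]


Since M is real symmetric, both eigenvalues are real; they are the roots of det(λI − M) = λ² − (tr M) λ + det M.
tr M = 0 + (-1) = -1.
det M = 0·(-1) − 1² = 0 − 1 = -1.
Characteristic polynomial: λ² + λ − 1 = 0.
Discriminant Δ = (tr M)² − 4·det M = 1 − (-4) = 5; √Δ = 2.236068.
λ = (tr M ± √Δ)/2 = (-1 ± 2.236068)/2, giving (tr M − √Δ)/2 = -1.6180 and (tr M + √Δ)/2 = 0.6180.

Eigenvalues sorted in increasing order: [-1.6180, 0.6180].


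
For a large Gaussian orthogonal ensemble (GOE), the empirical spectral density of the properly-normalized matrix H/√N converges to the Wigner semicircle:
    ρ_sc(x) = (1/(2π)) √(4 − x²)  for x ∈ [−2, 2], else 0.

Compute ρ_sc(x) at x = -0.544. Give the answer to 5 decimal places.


ρ_sc(x) = (1/(2π)) √(4 − x²). With x = -0.544:
  4 − x² = 4 − (-0.544)² = 4 − 0.295936 = 3.704064.
  √(4 − x²) = 1.924595.
  1/(2π) = 0.159155.
  ρ_sc(-0.544) = 0.159155 · 1.924595 = 0.306309.

Rounded to 5 decimal places: ρ_sc(-0.544) ≈ 0.30631.


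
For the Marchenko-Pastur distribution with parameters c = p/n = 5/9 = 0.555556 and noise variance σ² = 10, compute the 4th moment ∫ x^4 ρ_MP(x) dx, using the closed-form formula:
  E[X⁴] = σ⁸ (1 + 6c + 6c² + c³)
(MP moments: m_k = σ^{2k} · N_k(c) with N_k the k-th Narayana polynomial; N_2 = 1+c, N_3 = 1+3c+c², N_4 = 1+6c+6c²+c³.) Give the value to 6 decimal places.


E[X⁴] = σ⁸ (1 + 6c + 6c² + c³) (fourth MP moment). With σ² = 10 (so σ⁸ = 10000) and c = 5/9 = 0.555556: E[X⁴] = 10000 · (1 + 6·0.555556 + 6·(0.555556)² + (0.555556)³) = 10000 · 6.356653.

So E[X^4] = 63566.529492.


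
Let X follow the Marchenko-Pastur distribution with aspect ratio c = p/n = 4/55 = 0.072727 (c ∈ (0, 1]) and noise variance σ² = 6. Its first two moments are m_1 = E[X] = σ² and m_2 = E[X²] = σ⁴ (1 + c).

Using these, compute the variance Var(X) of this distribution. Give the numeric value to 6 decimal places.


m_1 = E[X] = σ² = 6, so m_1² = 36.
m_2 = E[X²] = σ⁴ (1 + c) = 36 · (1 + 0.072727) = 36 · 1.072727 = 38.618182.
(Note m_2 − m_1² simplifies to c · σ⁴ = 0.072727 · 36.)

Var(X) = m_2 − m_1² = 38.618182 − 36 = 2.618182.


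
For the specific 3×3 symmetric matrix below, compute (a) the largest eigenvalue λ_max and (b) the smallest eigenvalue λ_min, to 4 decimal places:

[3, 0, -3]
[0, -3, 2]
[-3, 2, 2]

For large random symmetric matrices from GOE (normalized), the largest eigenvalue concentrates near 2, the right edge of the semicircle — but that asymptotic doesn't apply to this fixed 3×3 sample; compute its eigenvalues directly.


Since M is real symmetric, all three eigenvalues are real; they are the roots of det(λI − M) = λ³ − (tr M) λ² + s λ − det M, where s is the sum of the principal 2×2 minors.
tr M = 3 + (-3) + 2 = 2.
s = (3·(-3) − 0²) + (3·2 − (-3)²) + ((-3)·2 − 2²) = -9 + (-3) + (-10) = -22.
det M (expand along row 1) = 3·(-10) − 0·6 + (-3)·(-9) = -3.
Characteristic polynomial: λ³ − 2λ² − 22λ + 3 = 0.
Substitute λ = y + (tr M)/3 = y + 0.666667 to remove the quadratic term: y³ + p·y + q = 0 with p = s − (tr M)²/3 = -23.333333 and q = −2(tr M)³/27 + (tr M)·s/3 − det M = -12.259259.
Three real roots ⇒ use the trigonometric (Viète) form: r = 2√(−p/3) = 5.577734, φ = arccos(3q/(p·r)) = arccos(0.282586) = 1.284307 rad.
y_k = r·cos(φ/3 − 2πk/3) for k = 0, 1, 2 gives y = 5.074372, -0.531844, -4.542528.
λ_k = y_k + 0.666667 gives λ = 5.7410, 0.1348, -3.8759 (check: the sum is 2.0000 = tr M).

Hence λ_max = 5.7410 and λ_min = -3.8759.


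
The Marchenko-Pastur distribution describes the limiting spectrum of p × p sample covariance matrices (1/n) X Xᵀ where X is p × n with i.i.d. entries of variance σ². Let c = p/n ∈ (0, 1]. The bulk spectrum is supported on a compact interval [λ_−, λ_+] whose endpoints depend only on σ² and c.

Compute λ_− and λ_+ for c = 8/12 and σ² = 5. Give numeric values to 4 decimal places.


c = 8/12 = 0.666667; √c = 0.816497.
λ_− = σ² (1 − √c)² = 5 · (1 − 0.816497)² = 5 · (0.183503)² = 0.168368.
λ_+ = σ² (1 + √c)² = 5 · (1 + 0.816497)² = 5 · (1.816497)² = 16.498299.

Rounded to 4 decimal places: λ_− ≈ 0.1684, λ_+ ≈ 16.4983.


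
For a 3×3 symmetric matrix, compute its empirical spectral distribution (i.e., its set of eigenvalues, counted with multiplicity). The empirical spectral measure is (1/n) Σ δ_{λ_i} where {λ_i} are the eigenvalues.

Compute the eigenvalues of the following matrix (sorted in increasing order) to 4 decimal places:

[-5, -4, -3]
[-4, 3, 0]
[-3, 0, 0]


Since M is real symmetric, all three eigenvalues are real; they are the roots of det(λI − M) = λ³ − (tr M) λ² + s λ − det M, where s is the sum of the principal 2×2 minors.
tr M = -5 + 3 + 0 = -2.
s = ((-5)·3 − (-4)²) + ((-5)·0 − (-3)²) + (3·0 − 0²) = -31 + (-9) + 0 = -40.
det M (expand along row 1) = (-5)·0 − (-4)·0 + (-3)·9 = -27.
Characteristic polynomial: λ³ + 2λ² − 40λ + 27 = 0.
Substitute λ = y + (tr M)/3 = y − 0.666667 to remove the quadratic term: y³ + p·y + q = 0 with p = s − (tr M)²/3 = -41.333333 and q = −2(tr M)³/27 + (tr M)·s/3 − det M = 54.259259.
Three real roots ⇒ use the trigonometric (Viète) form: r = 2√(−p/3) = 7.423686, φ = arccos(3q/(p·r)) = arccos(-0.530487) = 2.129972 rad.
y_k = r·cos(φ/3 − 2πk/3) for k = 0, 1, 2 gives y = 5.629886, 1.375716, -7.005602.
λ_k = y_k − 0.666667 gives λ = 4.9632, 0.7090, -7.6723 (check: the sum is -2.0000 = tr M).

Eigenvalues sorted in increasing order: [-7.6723, 0.7090, 4.9632].


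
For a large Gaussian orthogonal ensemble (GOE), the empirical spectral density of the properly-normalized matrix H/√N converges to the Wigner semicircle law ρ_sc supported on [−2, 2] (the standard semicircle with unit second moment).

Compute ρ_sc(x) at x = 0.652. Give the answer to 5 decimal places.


ρ_sc(x) = (1/(2π)) √(4 − x²). With x = 0.652:
  4 − x² = 4 − (0.652)² = 4 − 0.425104 = 3.574896.
  √(4 − x²) = 1.890740.
  1/(2π) = 0.159155.
  ρ_sc(0.652) = 0.159155 · 1.890740 = 0.300921.

Rounded to 5 decimal places: ρ_sc(0.652) ≈ 0.30092.


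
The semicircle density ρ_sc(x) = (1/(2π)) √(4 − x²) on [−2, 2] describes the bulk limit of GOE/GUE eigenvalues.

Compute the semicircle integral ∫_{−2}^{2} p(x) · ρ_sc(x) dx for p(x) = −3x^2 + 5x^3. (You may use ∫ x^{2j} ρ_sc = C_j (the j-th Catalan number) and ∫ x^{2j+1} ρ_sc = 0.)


Write p(x) = Σ a_i x^i, split into monomials and integrate each against ρ_sc separately.
Using ∫ x^{2j} ρ_sc = C_j = (1/(j+1)) C(2j, j) (Catalan numbers) and ∫ x^{2j+1} ρ_sc = 0 (odd monomials vanish by symmetry):
  i = 2 (even): a_2 · C_{1} = -3 · 1 = -3
  i = 3 (odd): ∫ x^3 ρ_sc = 0 (vanishes)

Summing the contributions: ∫_{−2}^{2} p(x) ρ_sc(x) dx = -3.


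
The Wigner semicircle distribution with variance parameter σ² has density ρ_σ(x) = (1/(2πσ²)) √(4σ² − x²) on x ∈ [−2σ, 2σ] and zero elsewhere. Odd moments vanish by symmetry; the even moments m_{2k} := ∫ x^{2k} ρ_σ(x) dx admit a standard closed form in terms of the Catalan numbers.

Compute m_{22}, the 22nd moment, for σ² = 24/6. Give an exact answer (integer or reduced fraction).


By the scaled semicircle moment identity, m_{2k} = σ^{2k} · C_k with k = 11.
C_11 = (1/(k+1)) · C(2k, k) = (1/12) · C(22, 11) = (1/12) · 705432 = 58786.
σ^{2k} = (σ²)^k = (24/6)^11 = 4194304.

Therefore m_{22} = σ^{22} · C_11 = 4194304 · 58786 = 246566354944.


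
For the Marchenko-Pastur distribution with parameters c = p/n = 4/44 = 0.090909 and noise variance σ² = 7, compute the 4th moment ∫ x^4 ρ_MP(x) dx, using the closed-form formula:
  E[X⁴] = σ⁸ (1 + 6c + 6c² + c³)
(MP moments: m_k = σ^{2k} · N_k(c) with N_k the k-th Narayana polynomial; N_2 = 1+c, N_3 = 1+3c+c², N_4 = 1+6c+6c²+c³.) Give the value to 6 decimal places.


E[X⁴] = σ⁸ (1 + 6c + 6c² + c³) (fourth MP moment). With σ² = 7 (so σ⁸ = 2401) and c = 4/44 = 0.090909: E[X⁴] = 2401 · (1 + 6·0.090909 + 6·(0.090909)² + (0.090909)³) = 2401 · 1.595793.

So E[X^4] = 3831.498122.


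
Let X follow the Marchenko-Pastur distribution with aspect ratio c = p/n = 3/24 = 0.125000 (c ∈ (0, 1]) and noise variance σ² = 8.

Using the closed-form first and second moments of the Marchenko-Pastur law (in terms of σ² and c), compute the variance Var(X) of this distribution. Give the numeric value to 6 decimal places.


Recall the MP moments m_1 = E[X] = σ² and m_2 = E[X²] = σ⁴ (1 + c).
m_1 = E[X] = σ² = 8, so m_1² = 64.
m_2 = E[X²] = σ⁴ (1 + c) = 64 · (1 + 0.125000) = 64 · 1.125000 = 72.000000.
(Note m_2 − m_1² simplifies to c · σ⁴ = 0.125000 · 64.)

Var(X) = m_2 − m_1² = 72.000000 − 64 = 8.000000.


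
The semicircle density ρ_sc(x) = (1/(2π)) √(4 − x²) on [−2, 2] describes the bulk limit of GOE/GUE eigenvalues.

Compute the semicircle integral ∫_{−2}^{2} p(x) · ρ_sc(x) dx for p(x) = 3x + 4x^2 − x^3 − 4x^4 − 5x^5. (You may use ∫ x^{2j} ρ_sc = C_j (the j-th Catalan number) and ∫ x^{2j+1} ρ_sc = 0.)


Write p(x) = Σ a_i x^i, split into monomials and integrate each against ρ_sc separately.
Using ∫ x^{2j} ρ_sc = C_j = (1/(j+1)) C(2j, j) (Catalan numbers) and ∫ x^{2j+1} ρ_sc = 0 (odd monomials vanish by symmetry):
  i = 1 (odd): ∫ x^1 ρ_sc = 0 (vanishes)
  i = 2 (even): a_2 · C_{1} = 4 · 1 = 4
  i = 3 (odd): ∫ x^3 ρ_sc = 0 (vanishes)
  i = 4 (even): a_4 · C_{2} = -4 · 2 = -8
  i = 5 (odd): ∫ x^5 ρ_sc = 0 (vanishes)

Summing the contributions: ∫_{−2}^{2} p(x) ρ_sc(x) dx = 4 + (-8) = -4.


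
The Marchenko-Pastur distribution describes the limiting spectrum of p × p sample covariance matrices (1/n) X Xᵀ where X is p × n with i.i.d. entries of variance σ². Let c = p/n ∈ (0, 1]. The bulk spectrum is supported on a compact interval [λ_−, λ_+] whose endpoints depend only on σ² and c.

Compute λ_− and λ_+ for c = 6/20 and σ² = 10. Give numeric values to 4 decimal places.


c = 6/20 = 0.300000; √c = 0.547723.
λ_− = σ² (1 − √c)² = 10 · (1 − 0.547723)² = 10 · (0.452277)² = 2.045549.
λ_+ = σ² (1 + √c)² = 10 · (1 + 0.547723)² = 10 · (1.547723)² = 23.954451.

Rounded to 4 decimal places: λ_− ≈ 2.0455, λ_+ ≈ 23.9545.


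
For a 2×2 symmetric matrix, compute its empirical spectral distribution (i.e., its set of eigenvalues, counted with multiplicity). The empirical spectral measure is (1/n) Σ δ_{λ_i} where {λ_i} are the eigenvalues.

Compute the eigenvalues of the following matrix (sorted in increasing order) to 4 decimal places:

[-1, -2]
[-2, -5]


Since M is real symmetric, both eigenvalues are real; they are the roots of det(λI − M) = λ² − (tr M) λ + det M.
tr M = -1 + (-5) = -6.
det M = (-1)·(-5) − (-2)² = 5 − 4 = 1.
Characteristic polynomial: λ² + 6λ + 1 = 0.
Discriminant Δ = (tr M)² − 4·det M = 36 − 4 = 32; √Δ = 5.656854.
λ = (tr M ± √Δ)/2 = (-6 ± 5.656854)/2, giving (tr M − √Δ)/2 = -5.8284 and (tr M + √Δ)/2 = -0.1716.

Eigenvalues sorted in increasing order: [-5.8284, -0.1716].


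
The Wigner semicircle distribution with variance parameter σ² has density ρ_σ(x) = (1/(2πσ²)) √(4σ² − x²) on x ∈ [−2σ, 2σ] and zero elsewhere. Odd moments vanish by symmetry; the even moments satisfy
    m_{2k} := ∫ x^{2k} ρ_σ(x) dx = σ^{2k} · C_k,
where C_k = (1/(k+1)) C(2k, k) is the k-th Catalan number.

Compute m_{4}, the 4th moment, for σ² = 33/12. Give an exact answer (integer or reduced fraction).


By the scaled semicircle moment identity, m_{2k} = σ^{2k} · C_k with k = 2.
C_2 = (1/(k+1)) · C(2k, k) = (1/3) · C(4, 2) = (1/3) · 6 = 2.
σ^{2k} = (σ²)^k = (33/12)^2 = 121/16.

Therefore m_{4} = σ^{4} · C_2 = (121/16) · 2 = 121/8.


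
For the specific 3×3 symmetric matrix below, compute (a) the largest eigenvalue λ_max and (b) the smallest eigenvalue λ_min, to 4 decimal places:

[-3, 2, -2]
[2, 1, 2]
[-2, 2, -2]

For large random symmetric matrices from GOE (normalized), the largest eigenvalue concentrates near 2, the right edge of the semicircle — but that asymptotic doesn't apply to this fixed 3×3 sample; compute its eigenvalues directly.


Since M is real symmetric, all three eigenvalues are real; they are the roots of det(λI − M) = λ³ − (tr M) λ² + s λ − det M, where s is the sum of the principal 2×2 minors.
tr M = -3 + 1 + (-2) = -4.
s = ((-3)·1 − 2²) + ((-3)·(-2) − (-2)²) + (1·(-2) − 2²) = -7 + 2 + (-6) = -11.
det M (expand along row 1) = (-3)·(-6) − 2·0 + (-2)·6 = 6.
Characteristic polynomial: λ³ + 4λ² − 11λ − 6 = 0.
Substitute λ = y + (tr M)/3 = y − 1.333333 to remove the quadratic term: y³ + p·y + q = 0 with p = s − (tr M)²/3 = -16.333333 and q = −2(tr M)³/27 + (tr M)·s/3 − det M = 13.407407.
Three real roots ⇒ use the trigonometric (Viète) form: r = 2√(−p/3) = 4.666667, φ = arccos(3q/(p·r)) = arccos(-0.527697) = 2.126683 rad.
y_k = r·cos(φ/3 − 2πk/3) for k = 0, 1, 2 gives y = 3.542383, 0.859773, -4.402156.
λ_k = y_k − 1.333333 gives λ = 2.2090, -0.4736, -5.7355 (check: the sum is -4.0000 = tr M).

Hence λ_max = 2.2090 and λ_min = -5.7355.


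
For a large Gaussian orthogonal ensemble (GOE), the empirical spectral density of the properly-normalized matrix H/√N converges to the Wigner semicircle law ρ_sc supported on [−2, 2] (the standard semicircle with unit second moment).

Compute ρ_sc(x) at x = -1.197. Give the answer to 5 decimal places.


ρ_sc(x) = (1/(2π)) √(4 − x²). With x = -1.197:
  4 − x² = 4 − (-1.197)² = 4 − 1.432809 = 2.567191.
  √(4 − x²) = 1.602246.
  1/(2π) = 0.159155.
  ρ_sc(-1.197) = 0.159155 · 1.602246 = 0.255005.

Rounded to 5 decimal places: ρ_sc(-1.197) ≈ 0.25501.


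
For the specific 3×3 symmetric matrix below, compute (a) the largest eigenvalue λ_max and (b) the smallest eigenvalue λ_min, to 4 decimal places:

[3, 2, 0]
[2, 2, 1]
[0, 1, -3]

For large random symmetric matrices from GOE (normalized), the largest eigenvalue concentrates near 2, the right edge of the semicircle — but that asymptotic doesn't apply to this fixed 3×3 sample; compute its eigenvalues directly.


Since M is real symmetric, all three eigenvalues are real; they are the roots of det(λI − M) = λ³ − (tr M) λ² + s λ − det M, where s is the sum of the principal 2×2 minors.
tr M = 3 + 2 + (-3) = 2.
s = (3·2 − 2²) + (3·(-3) − 0²) + (2·(-3) − 1²) = 2 + (-9) + (-7) = -14.
det M (expand along row 1) = 3·(-7) − 2·(-6) + 0·2 = -9.
Characteristic polynomial: λ³ − 2λ² − 14λ + 9 = 0.
Substitute λ = y + (tr M)/3 = y + 0.666667 to remove the quadratic term: y³ + p·y + q = 0 with p = s − (tr M)²/3 = -15.333333 and q = −2(tr M)³/27 + (tr M)·s/3 − det M = -0.925926.
Three real roots ⇒ use the trigonometric (Viète) form: r = 2√(−p/3) = 4.521553, φ = arccos(3q/(p·r)) = arccos(0.040066) = 1.530720 rad.
y_k = r·cos(φ/3 − 2πk/3) for k = 0, 1, 2 gives y = 3.945631, -0.060401, -3.885230.
λ_k = y_k + 0.666667 gives λ = 4.6123, 0.6063, -3.2186 (check: the sum is 2.0000 = tr M).

Hence λ_max = 4.6123 and λ_min = -3.2186.


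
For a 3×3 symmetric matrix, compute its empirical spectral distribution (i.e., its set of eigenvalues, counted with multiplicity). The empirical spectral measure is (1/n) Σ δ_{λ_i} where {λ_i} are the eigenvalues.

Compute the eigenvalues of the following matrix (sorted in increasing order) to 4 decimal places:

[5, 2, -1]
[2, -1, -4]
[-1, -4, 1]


Since M is real symmetric, all three eigenvalues are real; they are the roots of det(λI − M) = λ³ − (tr M) λ² + s λ − det M, where s is the sum of the principal 2×2 minors.
tr M = 5 + (-1) + 1 = 5.
s = (5·(-1) − 2²) + (5·1 − (-1)²) + ((-1)·1 − (-4)²) = -9 + 4 + (-17) = -22.
det M (expand along row 1) = 5·(-17) − 2·(-2) + (-1)·(-9) = -72.
Characteristic polynomial: λ³ − 5λ² − 22λ + 72 = 0.
Substitute λ = y + (tr M)/3 = y + 1.666667 to remove the quadratic term: y³ + p·y + q = 0 with p = s − (tr M)²/3 = -30.333333 and q = −2(tr M)³/27 + (tr M)·s/3 − det M = 26.074074.
Three real roots ⇒ use the trigonometric (Viète) form: r = 2√(−p/3) = 6.359595, φ = arccos(3q/(p·r)) = arccos(-0.405490) = 1.988312 rad.
y_k = r·cos(φ/3 − 2πk/3) for k = 0, 1, 2 gives y = 5.013208, 0.882222, -5.895430.
λ_k = y_k + 1.666667 gives λ = 6.6799, 2.5489, -4.2288 (check: the sum is 5.0000 = tr M).

Eigenvalues sorted in increasing order: [-4.2288, 2.5489, 6.6799].


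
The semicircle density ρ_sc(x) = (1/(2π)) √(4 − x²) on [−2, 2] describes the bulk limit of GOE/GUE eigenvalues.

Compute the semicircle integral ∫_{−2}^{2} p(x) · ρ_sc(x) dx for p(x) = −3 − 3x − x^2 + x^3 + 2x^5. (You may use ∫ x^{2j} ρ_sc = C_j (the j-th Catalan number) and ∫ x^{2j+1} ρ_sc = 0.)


Write p(x) = Σ a_i x^i, split into monomials and integrate each against ρ_sc separately.
Using ∫ x^{2j} ρ_sc = C_j = (1/(j+1)) C(2j, j) (Catalan numbers) and ∫ x^{2j+1} ρ_sc = 0 (odd monomials vanish by symmetry):
  i = 0 (even): a_0 · C_{0} = -3 · 1 = -3
  i = 1 (odd): ∫ x^1 ρ_sc = 0 (vanishes)
  i = 2 (even): a_2 · C_{1} = -1 · 1 = -1
  i = 3 (odd): ∫ x^3 ρ_sc = 0 (vanishes)
  i = 5 (odd): ∫ x^5 ρ_sc = 0 (vanishes)

Summing the contributions: ∫_{−2}^{2} p(x) ρ_sc(x) dx = (-3) + (-1) = -4.


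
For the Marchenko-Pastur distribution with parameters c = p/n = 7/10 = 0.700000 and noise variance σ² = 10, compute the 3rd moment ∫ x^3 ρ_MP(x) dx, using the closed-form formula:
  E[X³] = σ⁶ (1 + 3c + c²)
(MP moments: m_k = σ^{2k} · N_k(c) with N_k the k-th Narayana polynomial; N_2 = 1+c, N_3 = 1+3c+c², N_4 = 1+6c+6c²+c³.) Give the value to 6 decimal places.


E[X³] = σ⁶ (1 + 3c + c²) (third MP moment). With σ² = 10 (so σ⁶ = 1000) and c = 7/10 = 0.700000: E[X³] = 1000 · (1 + 3·0.700000 + (0.700000)²) = 1000 · 3.590000.

So E[X^3] = 3590.000000.


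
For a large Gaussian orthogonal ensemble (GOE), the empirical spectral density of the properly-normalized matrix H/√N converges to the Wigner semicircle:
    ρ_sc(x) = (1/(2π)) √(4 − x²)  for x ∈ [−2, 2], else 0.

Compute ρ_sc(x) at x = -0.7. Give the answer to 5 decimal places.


ρ_sc(x) = (1/(2π)) √(4 − x²). With x = -0.7:
  4 − x² = 4 − (-0.7)² = 4 − 0.490000 = 3.510000.
  √(4 − x²) = 1.873499.
  1/(2π) = 0.159155.
  ρ_sc(-0.7) = 0.159155 · 1.873499 = 0.298177.

Rounded to 5 decimal places: ρ_sc(-0.7) ≈ 0.29818.


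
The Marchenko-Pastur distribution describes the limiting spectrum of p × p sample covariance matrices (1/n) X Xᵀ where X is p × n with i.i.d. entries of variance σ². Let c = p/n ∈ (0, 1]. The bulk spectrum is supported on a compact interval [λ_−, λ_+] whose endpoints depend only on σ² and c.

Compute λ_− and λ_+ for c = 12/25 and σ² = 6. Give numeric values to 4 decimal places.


c = 12/25 = 0.480000; √c = 0.692820.
λ_− = σ² (1 − √c)² = 6 · (1 − 0.692820)² = 6 · (0.307180)² = 0.566156.
λ_+ = σ² (1 + √c)² = 6 · (1 + 0.692820)² = 6 · (1.692820)² = 17.193844.

Rounded to 4 decimal places: λ_− ≈ 0.5662, λ_+ ≈ 17.1938.


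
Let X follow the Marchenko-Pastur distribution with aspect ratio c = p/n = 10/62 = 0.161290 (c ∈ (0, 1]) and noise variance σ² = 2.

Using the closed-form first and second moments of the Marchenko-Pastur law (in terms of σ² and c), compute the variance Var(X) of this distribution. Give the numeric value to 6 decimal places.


Recall the MP moments m_1 = E[X] = σ² and m_2 = E[X²] = σ⁴ (1 + c).
m_1 = E[X] = σ² = 2, so m_1² = 4.
m_2 = E[X²] = σ⁴ (1 + c) = 4 · (1 + 0.161290) = 4 · 1.161290 = 4.645161.
(Note m_2 − m_1² simplifies to c · σ⁴ = 0.161290 · 4.)

Var(X) = m_2 − m_1² = 4.645161 − 4 = 0.645161.


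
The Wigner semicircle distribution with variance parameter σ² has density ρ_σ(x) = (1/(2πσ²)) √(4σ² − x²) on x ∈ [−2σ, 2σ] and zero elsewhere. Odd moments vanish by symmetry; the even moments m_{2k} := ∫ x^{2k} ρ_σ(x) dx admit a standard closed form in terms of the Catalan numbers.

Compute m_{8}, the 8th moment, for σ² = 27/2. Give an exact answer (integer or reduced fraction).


By the scaled semicircle moment identity, m_{2k} = σ^{2k} · C_k with k = 4.
C_4 = (1/(k+1)) · C(2k, k) = (1/5) · C(8, 4) = (1/5) · 70 = 14.
σ^{2k} = (σ²)^k = (27/2)^4 = 531441/16.

Therefore m_{8} = σ^{8} · C_4 = (531441/16) · 14 = 3720087/8.


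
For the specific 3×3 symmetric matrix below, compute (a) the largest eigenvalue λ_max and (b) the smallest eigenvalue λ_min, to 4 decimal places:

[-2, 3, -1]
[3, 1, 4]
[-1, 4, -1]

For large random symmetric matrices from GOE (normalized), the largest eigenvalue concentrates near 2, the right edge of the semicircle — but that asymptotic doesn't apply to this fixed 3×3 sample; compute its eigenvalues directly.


Since M is real symmetric, all three eigenvalues are real; they are the roots of det(λI − M) = λ³ − (tr M) λ² + s λ − det M, where s is the sum of the principal 2×2 minors.
tr M = -2 + 1 + (-1) = -2.
s = ((-2)·1 − 3²) + ((-2)·(-1) − (-1)²) + (1·(-1) − 4²) = -11 + 1 + (-17) = -27.
det M (expand along row 1) = (-2)·(-17) − 3·1 + (-1)·13 = 18.
Characteristic polynomial: λ³ + 2λ² − 27λ − 18 = 0.
Substitute λ = y + (tr M)/3 = y − 0.666667 to remove the quadratic term: y³ + p·y + q = 0 with p = s − (tr M)²/3 = -28.333333 and q = −2(tr M)³/27 + (tr M)·s/3 − det M = 0.592593.
Three real roots ⇒ use the trigonometric (Viète) form: r = 2√(−p/3) = 6.146363, φ = arccos(3q/(p·r)) = arccos(-0.010208) = 1.581005 rad.
y_k = r·cos(φ/3 − 2πk/3) for k = 0, 1, 2 gives y = 5.312418, 0.020915, -5.333333.
λ_k = y_k − 0.666667 gives λ = 4.6458, -0.6458, -6.0000 (check: the sum is -2.0000 = tr M).

Hence λ_max = 4.6458 and λ_min = -6.0000.


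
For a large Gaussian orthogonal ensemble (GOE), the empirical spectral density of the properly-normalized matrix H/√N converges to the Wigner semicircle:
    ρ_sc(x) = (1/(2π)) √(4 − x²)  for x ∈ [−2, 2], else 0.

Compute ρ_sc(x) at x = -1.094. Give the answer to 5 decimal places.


ρ_sc(x) = (1/(2π)) √(4 − x²). With x = -1.094:
  4 − x² = 4 − (-1.094)² = 4 − 1.196836 = 2.803164.
  √(4 − x²) = 1.674265.
  1/(2π) = 0.159155.
  ρ_sc(-1.094) = 0.159155 · 1.674265 = 0.266468.

Rounded to 5 decimal places: ρ_sc(-1.094) ≈ 0.26647.


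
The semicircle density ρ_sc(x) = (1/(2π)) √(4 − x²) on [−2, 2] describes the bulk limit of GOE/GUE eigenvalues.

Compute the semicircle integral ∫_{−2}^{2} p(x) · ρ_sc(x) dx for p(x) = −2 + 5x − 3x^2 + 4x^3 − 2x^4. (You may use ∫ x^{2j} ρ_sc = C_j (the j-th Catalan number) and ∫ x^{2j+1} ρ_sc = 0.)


Write p(x) = Σ a_i x^i, split into monomials and integrate each against ρ_sc separately.
Using ∫ x^{2j} ρ_sc = C_j = (1/(j+1)) C(2j, j) (Catalan numbers) and ∫ x^{2j+1} ρ_sc = 0 (odd monomials vanish by symmetry):
  i = 0 (even): a_0 · C_{0} = -2 · 1 = -2
  i = 1 (odd): ∫ x^1 ρ_sc = 0 (vanishes)
  i = 2 (even): a_2 · C_{1} = -3 · 1 = -3
  i = 3 (odd): ∫ x^3 ρ_sc = 0 (vanishes)
  i = 4 (even): a_4 · C_{2} = -2 · 2 = -4

Summing the contributions: ∫_{−2}^{2} p(x) ρ_sc(x) dx = (-2) + (-3) + (-4) = -9.


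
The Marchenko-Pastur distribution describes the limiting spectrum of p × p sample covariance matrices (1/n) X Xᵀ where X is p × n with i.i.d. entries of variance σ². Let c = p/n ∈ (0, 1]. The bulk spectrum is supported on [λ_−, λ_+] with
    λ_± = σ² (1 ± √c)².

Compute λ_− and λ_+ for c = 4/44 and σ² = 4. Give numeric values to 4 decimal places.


c = 4/44 = 0.090909; √c = 0.301511.
λ_− = σ² (1 − √c)² = 4 · (1 − 0.301511)² = 4 · (0.698489)² = 1.951546.
λ_+ = σ² (1 + √c)² = 4 · (1 + 0.301511)² = 4 · (1.301511)² = 6.775727.

Rounded to 4 decimal places: λ_− ≈ 1.9515, λ_+ ≈ 6.7757.


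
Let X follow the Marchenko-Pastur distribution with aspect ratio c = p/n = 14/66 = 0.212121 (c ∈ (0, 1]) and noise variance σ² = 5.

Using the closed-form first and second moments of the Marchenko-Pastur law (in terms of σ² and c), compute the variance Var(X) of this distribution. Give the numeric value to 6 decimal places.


Recall the MP moments m_1 = E[X] = σ² and m_2 = E[X²] = σ⁴ (1 + c).
m_1 = E[X] = σ² = 5, so m_1² = 25.
m_2 = E[X²] = σ⁴ (1 + c) = 25 · (1 + 0.212121) = 25 · 1.212121 = 30.303030.
(Note m_2 − m_1² simplifies to c · σ⁴ = 0.212121 · 25.)

Var(X) = m_2 − m_1² = 30.303030 − 25 = 5.303030.


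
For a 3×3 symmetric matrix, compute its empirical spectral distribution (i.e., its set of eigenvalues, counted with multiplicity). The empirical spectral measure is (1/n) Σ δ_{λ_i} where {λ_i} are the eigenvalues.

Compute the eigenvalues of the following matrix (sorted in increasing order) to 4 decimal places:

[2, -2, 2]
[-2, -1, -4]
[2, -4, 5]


Since M is real symmetric, all three eigenvalues are real; they are the roots of det(λI − M) = λ³ − (tr M) λ² + s λ − det M, where s is the sum of the principal 2×2 minors.
tr M = 2 + (-1) + 5 = 6.
s = (2·(-1) − (-2)²) + (2·5 − 2²) + ((-1)·5 − (-4)²) = -6 + 6 + (-21) = -21.
det M (expand along row 1) = 2·(-21) − (-2)·(-2) + 2·10 = -26.
Characteristic polynomial: λ³ − 6λ² − 21λ + 26 = 0.
Substitute λ = y + (tr M)/3 = y + 2.000000 to remove the quadratic term: y³ + p·y + q = 0 with p = s − (tr M)²/3 = -33.000000 and q = −2(tr M)³/27 + (tr M)·s/3 − det M = -32.000000.
Three real roots ⇒ use the trigonometric (Viète) form: r = 2√(−p/3) = 6.633250, φ = arccos(3q/(p·r)) = arccos(0.438562) = 1.116798 rad.
y_k = r·cos(φ/3 − 2πk/3) for k = 0, 1, 2 gives y = 6.178908, -1.000000, -5.178908.
λ_k = y_k + 2.000000 gives λ = 8.1789, 1.0000, -3.1789 (check: the sum is 6.0000 = tr M).

Eigenvalues sorted in increasing order: [-3.1789, 1.0000, 8.1789].


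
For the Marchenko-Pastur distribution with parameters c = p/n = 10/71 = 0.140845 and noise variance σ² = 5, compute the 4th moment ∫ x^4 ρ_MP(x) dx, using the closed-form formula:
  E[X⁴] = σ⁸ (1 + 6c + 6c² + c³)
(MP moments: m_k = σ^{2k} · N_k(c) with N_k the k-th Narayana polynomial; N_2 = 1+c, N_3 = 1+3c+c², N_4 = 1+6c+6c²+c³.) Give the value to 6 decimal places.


E[X⁴] = σ⁸ (1 + 6c + 6c² + c³) (fourth MP moment). With σ² = 5 (so σ⁸ = 625) and c = 10/71 = 0.140845: E[X⁴] = 625 · (1 + 6·0.140845 + 6·(0.140845)² + (0.140845)³) = 625 · 1.966888.

So E[X^4] = 1229.305260.


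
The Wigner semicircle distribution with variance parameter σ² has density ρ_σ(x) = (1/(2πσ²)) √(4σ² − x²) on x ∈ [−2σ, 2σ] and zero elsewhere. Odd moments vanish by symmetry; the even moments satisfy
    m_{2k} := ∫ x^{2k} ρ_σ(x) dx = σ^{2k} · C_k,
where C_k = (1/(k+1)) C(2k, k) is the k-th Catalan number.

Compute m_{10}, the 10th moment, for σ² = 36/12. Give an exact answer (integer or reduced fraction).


By the scaled semicircle moment identity, m_{2k} = σ^{2k} · C_k with k = 5.
C_5 = (1/(k+1)) · C(2k, k) = (1/6) · C(10, 5) = (1/6) · 252 = 42.
σ^{2k} = (σ²)^k = (36/12)^5 = 243.

Therefore m_{10} = σ^{10} · C_5 = 243 · 42 = 10206.


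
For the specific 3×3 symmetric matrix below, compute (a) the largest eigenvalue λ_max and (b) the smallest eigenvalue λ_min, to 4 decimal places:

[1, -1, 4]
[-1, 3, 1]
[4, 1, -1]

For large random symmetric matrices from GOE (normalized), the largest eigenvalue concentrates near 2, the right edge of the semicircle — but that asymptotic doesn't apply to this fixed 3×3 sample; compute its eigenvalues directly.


Since M is real symmetric, all three eigenvalues are real; they are the roots of det(λI − M) = λ³ − (tr M) λ² + s λ − det M, where s is the sum of the principal 2×2 minors.
tr M = 1 + 3 + (-1) = 3.
s = (1·3 − (-1)²) + (1·(-1) − 4²) + (3·(-1) − 1²) = 2 + (-17) + (-4) = -19.
det M (expand along row 1) = 1·(-4) − (-1)·(-3) + 4·(-13) = -59.
Characteristic polynomial: λ³ − 3λ² − 19λ + 59 = 0.
Substitute λ = y + (tr M)/3 = y + 1.000000 to remove the quadratic term: y³ + p·y + q = 0 with p = s − (tr M)²/3 = -22.000000 and q = −2(tr M)³/27 + (tr M)·s/3 − det M = 38.000000.
Three real roots ⇒ use the trigonometric (Viète) form: r = 2√(−p/3) = 5.416026, φ = arccos(3q/(p·r)) = arccos(-0.956757) = 2.846436 rad.
y_k = r·cos(φ/3 − 2πk/3) for k = 0, 1, 2 gives y = 3.155642, 2.234192, -5.389834.
λ_k = y_k + 1.000000 gives λ = 4.1556, 3.2342, -4.3898 (check: the sum is 3.0000 = tr M).

Hence λ_max = 4.1556 and λ_min = -4.3898.


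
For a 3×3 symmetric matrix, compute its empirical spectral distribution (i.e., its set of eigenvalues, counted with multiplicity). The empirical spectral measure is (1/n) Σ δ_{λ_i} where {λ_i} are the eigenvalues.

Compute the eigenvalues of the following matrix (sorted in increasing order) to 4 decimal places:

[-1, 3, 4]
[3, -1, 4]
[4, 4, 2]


Since M is real symmetric, all three eigenvalues are real; they are the roots of det(λI − M) = λ³ − (tr M) λ² + s λ − det M, where s is the sum of the principal 2×2 minors.
tr M = -1 + (-1) + 2 = 0.
s = ((-1)·(-1) − 3²) + ((-1)·2 − 4²) + ((-1)·2 − 4²) = -8 + (-18) + (-18) = -44.
det M (expand along row 1) = (-1)·(-18) − 3·(-10) + 4·16 = 112.
Characteristic polynomial: λ³ − 44λ − 112 = 0.
Substitute λ = y + (tr M)/3 = y + 0.000000 to remove the quadratic term: y³ + p·y + q = 0 with p = s − (tr M)²/3 = -44.000000 and q = −2(tr M)³/27 + (tr M)·s/3 − det M = -112.000000.
Three real roots ⇒ use the trigonometric (Viète) form: r = 2√(−p/3) = 7.659417, φ = arccos(3q/(p·r)) = arccos(0.996990) = 0.077605 rad.
y_k = r·cos(φ/3 − 2πk/3) for k = 0, 1, 2 gives y = 7.656854, -3.656854, -4.000000.
λ_k = y_k + 0.000000 gives λ = 7.6569, -3.6569, -4.0000 (check: the sum is 0.0000 = tr M).

Eigenvalues sorted in increasing order: [-4.0000, -3.6569, 7.6569].


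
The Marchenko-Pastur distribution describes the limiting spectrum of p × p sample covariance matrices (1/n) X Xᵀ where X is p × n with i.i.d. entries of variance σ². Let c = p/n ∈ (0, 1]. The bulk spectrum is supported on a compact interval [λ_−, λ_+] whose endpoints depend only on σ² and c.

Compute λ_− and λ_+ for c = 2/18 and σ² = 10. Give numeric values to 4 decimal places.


c = 2/18 = 0.111111; √c = 0.333333.
λ_− = σ² (1 − √c)² = 10 · (1 − 0.333333)² = 10 · (0.666667)² = 4.444444.
λ_+ = σ² (1 + √c)² = 10 · (1 + 0.333333)² = 10 · (1.333333)² = 17.777778.

Rounded to 4 decimal places: λ_− ≈ 4.4444, λ_+ ≈ 17.7778.


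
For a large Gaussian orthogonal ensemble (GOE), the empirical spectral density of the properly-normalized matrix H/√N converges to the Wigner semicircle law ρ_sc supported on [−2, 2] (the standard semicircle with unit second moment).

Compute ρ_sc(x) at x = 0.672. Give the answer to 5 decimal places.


ρ_sc(x) = (1/(2π)) √(4 − x²). With x = 0.672:
  4 − x² = 4 − (0.672)² = 4 − 0.451584 = 3.548416.
  √(4 − x²) = 1.883724.
  1/(2π) = 0.159155.
  ρ_sc(0.672) = 0.159155 · 1.883724 = 0.299804.

Rounded to 5 decimal places: ρ_sc(0.672) ≈ 0.29980.


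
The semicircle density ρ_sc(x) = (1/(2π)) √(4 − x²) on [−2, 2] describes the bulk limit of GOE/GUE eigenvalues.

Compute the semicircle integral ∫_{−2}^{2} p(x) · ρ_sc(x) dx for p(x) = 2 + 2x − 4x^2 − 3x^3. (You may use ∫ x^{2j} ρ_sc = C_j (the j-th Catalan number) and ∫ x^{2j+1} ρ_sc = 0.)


Write p(x) = Σ a_i x^i, split into monomials and integrate each against ρ_sc separately.
Using ∫ x^{2j} ρ_sc = C_j = (1/(j+1)) C(2j, j) (Catalan numbers) and ∫ x^{2j+1} ρ_sc = 0 (odd monomials vanish by symmetry):
  i = 0 (even): a_0 · C_{0} = 2 · 1 = 2
  i = 1 (odd): ∫ x^1 ρ_sc = 0 (vanishes)
  i = 2 (even): a_2 · C_{1} = -4 · 1 = -4
  i = 3 (odd): ∫ x^3 ρ_sc = 0 (vanishes)

Summing the contributions: ∫_{−2}^{2} p(x) ρ_sc(x) dx = 2 + (-4) = -2.


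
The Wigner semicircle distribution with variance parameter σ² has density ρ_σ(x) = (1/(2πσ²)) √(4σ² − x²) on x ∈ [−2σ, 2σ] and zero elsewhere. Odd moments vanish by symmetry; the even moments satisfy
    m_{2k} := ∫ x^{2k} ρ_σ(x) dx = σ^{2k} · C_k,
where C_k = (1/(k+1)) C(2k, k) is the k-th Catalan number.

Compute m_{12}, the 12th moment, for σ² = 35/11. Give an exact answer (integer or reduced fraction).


By the scaled semicircle moment identity, m_{2k} = σ^{2k} · C_k with k = 6.
C_6 = (1/(k+1)) · C(2k, k) = (1/7) · C(12, 6) = (1/7) · 924 = 132.
σ^{2k} = (σ²)^k = (35/11)^6 = 1838265625/1771561.

Therefore m_{12} = σ^{12} · C_6 = (1838265625/1771561) · 132 = 22059187500/161051.


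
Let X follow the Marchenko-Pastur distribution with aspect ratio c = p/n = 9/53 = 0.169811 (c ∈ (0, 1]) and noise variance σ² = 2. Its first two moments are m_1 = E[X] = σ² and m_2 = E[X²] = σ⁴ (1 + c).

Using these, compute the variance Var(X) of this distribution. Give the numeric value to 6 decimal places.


m_1 = E[X] = σ² = 2, so m_1² = 4.
m_2 = E[X²] = σ⁴ (1 + c) = 4 · (1 + 0.169811) = 4 · 1.169811 = 4.679245.
(Note m_2 − m_1² simplifies to c · σ⁴ = 0.169811 · 4.)

Var(X) = m_2 − m_1² = 4.679245 − 4 = 0.679245.


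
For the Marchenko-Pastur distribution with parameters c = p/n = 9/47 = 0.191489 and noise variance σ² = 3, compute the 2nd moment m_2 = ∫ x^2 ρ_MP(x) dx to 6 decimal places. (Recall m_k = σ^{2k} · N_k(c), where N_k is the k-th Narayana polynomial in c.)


E[X²] = σ⁴ (1 + c) (second MP moment). With σ² = 3 (so σ⁴ = 9) and c = 9/47 = 0.191489: E[X²] = 9 · (1 + 0.191489) = 9 · 1.191489.

So E[X^2] = 10.723404.


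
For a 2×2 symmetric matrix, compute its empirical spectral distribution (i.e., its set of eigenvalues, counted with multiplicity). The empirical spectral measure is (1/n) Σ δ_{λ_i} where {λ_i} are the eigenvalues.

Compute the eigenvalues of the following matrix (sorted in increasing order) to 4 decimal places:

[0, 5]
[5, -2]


Since M is real symmetric, both eigenvalues are real; they are the roots of det(λI − M) = λ² − (tr M) λ + det M.
tr M = 0 + (-2) = -2.
det M = 0·(-2) − 5² = 0 − 25 = -25.
Characteristic polynomial: λ² + 2λ − 25 = 0.
Discriminant Δ = (tr M)² − 4·det M = 4 − (-100) = 104; √Δ = 10.198039.
λ = (tr M ± √Δ)/2 = (-2 ± 10.198039)/2, giving (tr M − √Δ)/2 = -6.0990 and (tr M + √Δ)/2 = 4.0990.

Eigenvalues sorted in increasing order: [-6.0990, 4.0990].


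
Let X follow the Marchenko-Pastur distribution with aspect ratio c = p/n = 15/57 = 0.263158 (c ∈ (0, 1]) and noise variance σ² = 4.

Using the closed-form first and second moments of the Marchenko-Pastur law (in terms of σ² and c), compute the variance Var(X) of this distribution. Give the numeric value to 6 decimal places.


Recall the MP moments m_1 = E[X] = σ² and m_2 = E[X²] = σ⁴ (1 + c).
m_1 = E[X] = σ² = 4, so m_1² = 16.
m_2 = E[X²] = σ⁴ (1 + c) = 16 · (1 + 0.263158) = 16 · 1.263158 = 20.210526.
(Note m_2 − m_1² simplifies to c · σ⁴ = 0.263158 · 16.)

Var(X) = m_2 − m_1² = 20.210526 − 16 = 4.210526.


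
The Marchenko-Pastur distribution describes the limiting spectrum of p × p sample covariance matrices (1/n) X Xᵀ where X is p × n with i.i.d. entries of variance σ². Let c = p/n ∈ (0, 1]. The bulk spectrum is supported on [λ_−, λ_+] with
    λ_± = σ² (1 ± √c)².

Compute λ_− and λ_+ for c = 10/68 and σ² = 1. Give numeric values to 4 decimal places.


c = 10/68 = 0.147059; √c = 0.383482.
λ_− = σ² (1 − √c)² = 1 · (1 − 0.383482)² = 1 · (0.616518)² = 0.380094.
λ_+ = σ² (1 + √c)² = 1 · (1 + 0.383482)² = 1 · (1.383482)² = 1.914024.

Rounded to 4 decimal places: λ_− ≈ 0.3801, λ_+ ≈ 1.9140.


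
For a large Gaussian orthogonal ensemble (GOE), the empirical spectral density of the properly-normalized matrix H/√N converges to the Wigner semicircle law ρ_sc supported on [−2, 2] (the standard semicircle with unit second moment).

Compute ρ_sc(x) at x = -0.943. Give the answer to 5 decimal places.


ρ_sc(x) = (1/(2π)) √(4 − x²). With x = -0.943:
  4 − x² = 4 − (-0.943)² = 4 − 0.889249 = 3.110751.
  √(4 − x²) = 1.763732.
  1/(2π) = 0.159155.
  ρ_sc(-0.943) = 0.159155 · 1.763732 = 0.280707.

Rounded to 5 decimal places: ρ_sc(-0.943) ≈ 0.28071.
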